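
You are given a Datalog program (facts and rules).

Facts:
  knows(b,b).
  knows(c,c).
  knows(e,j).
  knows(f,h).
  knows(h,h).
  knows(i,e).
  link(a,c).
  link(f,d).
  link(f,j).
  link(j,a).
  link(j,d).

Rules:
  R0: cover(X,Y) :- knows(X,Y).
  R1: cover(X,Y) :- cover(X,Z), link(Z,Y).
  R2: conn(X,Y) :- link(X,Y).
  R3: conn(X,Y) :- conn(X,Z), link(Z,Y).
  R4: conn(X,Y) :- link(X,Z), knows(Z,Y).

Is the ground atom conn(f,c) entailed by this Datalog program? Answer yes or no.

yes

round 1: derive conn(a,c) via R2 from link(a,c)
round 1: derive conn(f,d) via R2 from link(f,d)
round 1: derive conn(f,j) via R2 from link(f,j)
round 1: derive conn(j,a) via R2 from link(j,a)
round 1: derive conn(j,d) via R2 from link(j,d)
round 2: derive conn(f,a) via R3 from conn(f,j), link(j,a)
round 2: derive conn(j,c) via R3 from conn(j,a), link(a,c)
round 3: derive conn(f,c) via R3 from conn(f,a), link(a,c)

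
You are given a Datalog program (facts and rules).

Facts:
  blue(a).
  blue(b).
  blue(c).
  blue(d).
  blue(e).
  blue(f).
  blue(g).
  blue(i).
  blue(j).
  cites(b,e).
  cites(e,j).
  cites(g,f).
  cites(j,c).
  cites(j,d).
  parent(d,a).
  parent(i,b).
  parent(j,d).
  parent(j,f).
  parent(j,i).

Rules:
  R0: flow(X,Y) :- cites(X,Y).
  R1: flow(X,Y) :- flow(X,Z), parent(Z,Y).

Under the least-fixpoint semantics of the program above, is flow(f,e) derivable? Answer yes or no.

round 1: derive flow(b,e) via R0 from cites(b,e)
round 1: derive flow(e,j) via R0 from cites(e,j)
round 1: derive flow(g,f) via R0 from cites(g,f)
round 1: derive flow(j,c) via R0 from cites(j,c)
round 1: derive flow(j,d) via R0 from cites(j,d)
round 2: derive flow(e,d) via R1 from flow(e,j), parent(j,d)
round 2: derive flow(e,f) via R1 from flow(e,j), parent(j,f)
round 2: derive flow(e,i) via R1 from flow(e,j), parent(j,i)
round 2: derive flow(j,a) via R1 from flow(j,d), parent(d,a)
round 3: derive flow(e,a) via R1 from flow(e,d), parent(d,a)
round 3: derive flow(e,b) via R1 from flow(e,i), parent(i,b)

no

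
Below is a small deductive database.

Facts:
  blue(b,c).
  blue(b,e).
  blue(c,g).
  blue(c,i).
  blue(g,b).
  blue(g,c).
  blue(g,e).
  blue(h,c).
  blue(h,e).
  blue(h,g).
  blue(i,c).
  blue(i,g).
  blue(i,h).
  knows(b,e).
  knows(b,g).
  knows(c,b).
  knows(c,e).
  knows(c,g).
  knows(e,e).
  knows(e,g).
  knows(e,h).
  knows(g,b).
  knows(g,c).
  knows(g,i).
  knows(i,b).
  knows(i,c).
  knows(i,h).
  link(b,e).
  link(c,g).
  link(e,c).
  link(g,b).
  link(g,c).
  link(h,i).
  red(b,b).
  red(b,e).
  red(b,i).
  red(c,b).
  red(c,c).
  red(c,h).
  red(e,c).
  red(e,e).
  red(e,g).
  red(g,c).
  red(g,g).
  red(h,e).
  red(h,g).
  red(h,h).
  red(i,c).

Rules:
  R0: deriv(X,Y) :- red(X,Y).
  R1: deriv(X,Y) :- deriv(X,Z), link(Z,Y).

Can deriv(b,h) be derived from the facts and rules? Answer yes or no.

no

round 1: derive deriv(b,b) via R0 from red(b,b)
round 1: derive deriv(b,e) via R0 from red(b,e)
round 1: derive deriv(b,i) via R0 from red(b,i)
round 1: derive deriv(c,b) via R0 from red(c,b)
round 1: derive deriv(c,c) via R0 from red(c,c)
round 1: derive deriv(c,h) via R0 from red(c,h)
round 1: derive deriv(e,c) via R0 from red(e,c)
round 1: derive deriv(e,e) via R0 from red(e,e)
round 1: derive deriv(e,g) via R0 from red(e,g)
round 1: derive deriv(g,c) via R0 from red(g,c)
round 1: derive deriv(g,g) via R0 from red(g,g)
round 1: derive deriv(h,e) via R0 from red(h,e)
round 1: derive deriv(h,g) via R0 from red(h,g)
round 1: derive deriv(h,h) via R0 from red(h,h)
round 1: derive deriv(i,c) via R0 from red(i,c)
round 2: derive deriv(b,c) via R1 from deriv(b,e), link(e,c)
round 2: derive deriv(c,e) via R1 from deriv(c,b), link(b,e)
round 2: derive deriv(c,g) via R1 from deriv(c,c), link(c,g)
round 2: derive deriv(c,i) via R1 from deriv(c,h), link(h,i)
round 2: derive deriv(e,b) via R1 from deriv(e,g), link(g,b)
round 2: derive deriv(g,b) via R1 from deriv(g,g), link(g,b)
round 2: derive deriv(h,b) via R1 from deriv(h,g), link(g,b)
round 2: derive deriv(h,c) via R1 from deriv(h,e), link(e,c)
round 2: derive deriv(h,i) via R1 from deriv(h,h), link(h,i)
round 2: derive deriv(i,g) via R1 from deriv(i,c), link(c,g)
round 3: derive deriv(b,g) via R1 from deriv(b,c), link(c,g)
round 3: derive deriv(g,e) via R1 from deriv(g,b), link(b,e)
round 3: derive deriv(i,b) via R1 from deriv(i,g), link(g,b)
round 4: derive deriv(i,e) via R1 from deriv(i,b), link(b,e)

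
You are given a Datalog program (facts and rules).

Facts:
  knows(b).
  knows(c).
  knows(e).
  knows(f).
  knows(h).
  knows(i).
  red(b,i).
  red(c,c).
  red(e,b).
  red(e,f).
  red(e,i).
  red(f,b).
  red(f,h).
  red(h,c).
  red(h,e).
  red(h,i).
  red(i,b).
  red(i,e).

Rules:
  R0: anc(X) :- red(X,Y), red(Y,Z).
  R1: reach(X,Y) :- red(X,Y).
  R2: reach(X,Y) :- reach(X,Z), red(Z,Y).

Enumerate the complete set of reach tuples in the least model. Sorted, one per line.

reach(b,b)
reach(b,c)
reach(b,e)
reach(b,f)
reach(b,h)
reach(b,i)
reach(c,c)
reach(e,b)
reach(e,c)
reach(e,e)
reach(e,f)
reach(e,h)
reach(e,i)
reach(f,b)
reach(f,c)
reach(f,e)
reach(f,f)
reach(f,h)
reach(f,i)
reach(h,b)
reach(h,c)
reach(h,e)
reach(h,f)
reach(h,h)
reach(h,i)
reach(i,b)
reach(i,c)
reach(i,e)
reach(i,f)
reach(i,h)
reach(i,i)

round 1: derive reach(b,i) via R1 from red(b,i)
round 1: derive reach(c,c) via R1 from red(c,c)
round 1: derive reach(e,b) via R1 from red(e,b)
round 1: derive reach(e,f) via R1 from red(e,f)
round 1: derive reach(e,i) via R1 from red(e,i)
round 1: derive reach(f,b) via R1 from red(f,b)
round 1: derive reach(f,h) via R1 from red(f,h)
round 1: derive reach(h,c) via R1 from red(h,c)
round 1: derive reach(h,e) via R1 from red(h,e)
round 1: derive reach(h,i) via R1 from red(h,i)
round 1: derive reach(i,b) via R1 from red(i,b)
round 1: derive reach(i,e) via R1 from red(i,e)
round 2: derive reach(b,b) via R2 from reach(b,i), red(i,b)
round 2: derive reach(b,e) via R2 from reach(b,i), red(i,e)
round 2: derive reach(e,e) via R2 from reach(e,i), red(i,e)
round 2: derive reach(e,h) via R2 from reach(e,f), red(f,h)
round 2: derive reach(f,c) via R2 from reach(f,h), red(h,c)
round 2: derive reach(f,e) via R2 from reach(f,h), red(h,e)
round 2: derive reach(f,i) via R2 from reach(f,b), red(b,i)
round 2: derive reach(h,b) via R2 from reach(h,e), red(e,b)
round 2: derive reach(h,f) via R2 from reach(h,e), red(e,f)
round 2: derive reach(i,f) via R2 from reach(i,e), red(e,f)
round 2: derive reach(i,i) via R2 from reach(i,b), red(b,i)
round 3: derive reach(b,f) via R2 from reach(b,e), red(e,f)
round 3: derive reach(e,c) via R2 from reach(e,h), red(h,c)
round 3: derive reach(f,f) via R2 from reach(f,e), red(e,f)
round 3: derive reach(h,h) via R2 from reach(h,f), red(f,h)
round 3: derive reach(i,h) via R2 from reach(i,f), red(f,h)
round 4: derive reach(b,h) via R2 from reach(b,f), red(f,h)
round 4: derive reach(i,c) via R2 from reach(i,h), red(h,c)
round 5: derive reach(b,c) via R2 from reach(b,h), red(h,c)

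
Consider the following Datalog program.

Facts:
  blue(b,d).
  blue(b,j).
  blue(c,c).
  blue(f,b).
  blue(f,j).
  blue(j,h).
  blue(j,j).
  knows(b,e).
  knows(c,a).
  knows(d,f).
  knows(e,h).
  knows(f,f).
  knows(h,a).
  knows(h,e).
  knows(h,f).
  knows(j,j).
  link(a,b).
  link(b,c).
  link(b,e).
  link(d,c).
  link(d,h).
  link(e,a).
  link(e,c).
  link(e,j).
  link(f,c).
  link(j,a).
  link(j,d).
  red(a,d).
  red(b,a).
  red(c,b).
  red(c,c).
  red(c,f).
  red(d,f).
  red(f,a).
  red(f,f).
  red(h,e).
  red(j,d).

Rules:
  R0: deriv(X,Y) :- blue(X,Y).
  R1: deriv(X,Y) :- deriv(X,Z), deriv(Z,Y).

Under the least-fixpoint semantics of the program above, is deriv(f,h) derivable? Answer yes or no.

round 1: derive deriv(b,d) via R0 from blue(b,d)
round 1: derive deriv(b,j) via R0 from blue(b,j)
round 1: derive deriv(c,c) via R0 from blue(c,c)
round 1: derive deriv(f,b) via R0 from blue(f,b)
round 1: derive deriv(f,j) via R0 from blue(f,j)
round 1: derive deriv(j,h) via R0 from blue(j,h)
round 1: derive deriv(j,j) via R0 from blue(j,j)
round 2: derive deriv(b,h) via R1 from deriv(b,j), deriv(j,h)
round 2: derive deriv(f,d) via R1 from deriv(f,b), deriv(b,d)
round 2: derive deriv(f,h) via R1 from deriv(f,j), deriv(j,h)

yes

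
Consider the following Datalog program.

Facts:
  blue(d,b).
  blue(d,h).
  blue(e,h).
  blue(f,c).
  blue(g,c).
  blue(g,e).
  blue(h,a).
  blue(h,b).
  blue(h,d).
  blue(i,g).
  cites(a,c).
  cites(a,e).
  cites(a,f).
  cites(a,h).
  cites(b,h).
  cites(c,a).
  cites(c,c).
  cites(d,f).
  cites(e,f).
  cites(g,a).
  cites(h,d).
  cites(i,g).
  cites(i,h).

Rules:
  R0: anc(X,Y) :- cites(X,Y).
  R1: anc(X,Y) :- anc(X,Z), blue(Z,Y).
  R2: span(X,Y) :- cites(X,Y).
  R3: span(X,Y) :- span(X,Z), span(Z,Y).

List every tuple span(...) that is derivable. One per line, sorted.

round 1: derive span(a,c) via R2 from cites(a,c)
round 1: derive span(a,e) via R2 from cites(a,e)
round 1: derive span(a,f) via R2 from cites(a,f)
round 1: derive span(a,h) via R2 from cites(a,h)
round 1: derive span(b,h) via R2 from cites(b,h)
round 1: derive span(c,a) via R2 from cites(c,a)
round 1: derive span(c,c) via R2 from cites(c,c)
round 1: derive span(d,f) via R2 from cites(d,f)
round 1: derive span(e,f) via R2 from cites(e,f)
round 1: derive span(g,a) via R2 from cites(g,a)
round 1: derive span(h,d) via R2 from cites(h,d)
round 1: derive span(i,g) via R2 from cites(i,g)
round 1: derive span(i,h) via R2 from cites(i,h)
round 2: derive span(a,a) via R3 from span(a,c), span(c,a)
round 2: derive span(a,d) via R3 from span(a,h), span(h,d)
round 2: derive span(b,d) via R3 from span(b,h), span(h,d)
round 2: derive span(c,e) via R3 from span(c,a), span(a,e)
round 2: derive span(c,f) via R3 from span(c,a), span(a,f)
round 2: derive span(c,h) via R3 from span(c,a), span(a,h)
round 2: derive span(g,c) via R3 from span(g,a), span(a,c)
round 2: derive span(g,e) via R3 from span(g,a), span(a,e)
round 2: derive span(g,f) via R3 from span(g,a), span(a,f)
round 2: derive span(g,h) via R3 from span(g,a), span(a,h)
round 2: derive span(h,f) via R3 from span(h,d), span(d,f)
round 2: derive span(i,a) via R3 from span(i,g), span(g,a)
round 2: derive span(i,d) via R3 from span(i,h), span(h,d)
round 3: derive span(b,f) via R3 from span(b,d), span(d,f)
round 3: derive span(c,d) via R3 from span(c,a), span(a,d)
round 3: derive span(g,d) via R3 from span(g,a), span(a,d)
round 3: derive span(i,c) via R3 from span(i,a), span(a,c)
round 3: derive span(i,e) via R3 from span(i,a), span(a,e)
round 3: derive span(i,f) via R3 from span(i,a), span(a,f)

span(a,a)
span(a,c)
span(a,d)
span(a,e)
span(a,f)
span(a,h)
span(b,d)
span(b,f)
span(b,h)
span(c,a)
span(c,c)
span(c,d)
span(c,e)
span(c,f)
span(c,h)
span(d,f)
span(e,f)
span(g,a)
span(g,c)
span(g,d)
span(g,e)
span(g,f)
span(g,h)
span(h,d)
span(h,f)
span(i,a)
span(i,c)
span(i,d)
span(i,e)
span(i,f)
span(i,g)
span(i,h)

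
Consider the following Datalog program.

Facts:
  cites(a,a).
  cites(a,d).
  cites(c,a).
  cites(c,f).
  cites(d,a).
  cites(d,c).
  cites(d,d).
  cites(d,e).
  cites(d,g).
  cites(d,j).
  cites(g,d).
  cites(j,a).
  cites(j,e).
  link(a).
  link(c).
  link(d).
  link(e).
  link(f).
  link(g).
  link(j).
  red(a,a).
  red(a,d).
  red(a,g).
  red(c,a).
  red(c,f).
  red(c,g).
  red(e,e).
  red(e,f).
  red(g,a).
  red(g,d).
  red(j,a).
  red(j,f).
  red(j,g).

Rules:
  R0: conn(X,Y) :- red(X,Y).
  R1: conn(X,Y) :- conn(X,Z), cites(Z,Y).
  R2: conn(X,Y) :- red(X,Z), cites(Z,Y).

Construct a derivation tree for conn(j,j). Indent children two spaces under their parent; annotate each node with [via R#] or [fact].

conn(j,j)  [via R1]
  conn(j,d)  [via R2]
    red(j,a)  [fact]
    cites(a,d)  [fact]
  cites(d,j)  [fact]

round 1: derive conn(a,a) via R0 from red(a,a)
round 1: derive conn(a,d) via R0 from red(a,d)
round 1: derive conn(a,g) via R0 from red(a,g)
round 1: derive conn(c,a) via R0 from red(c,a)
round 1: derive conn(c,f) via R0 from red(c,f)
round 1: derive conn(c,g) via R0 from red(c,g)
round 1: derive conn(e,e) via R0 from red(e,e)
round 1: derive conn(e,f) via R0 from red(e,f)
round 1: derive conn(g,a) via R0 from red(g,a)
round 1: derive conn(g,d) via R0 from red(g,d)
round 1: derive conn(j,a) via R0 from red(j,a)
round 1: derive conn(j,f) via R0 from red(j,f)
round 1: derive conn(j,g) via R0 from red(j,g)
round 1: derive conn(a,c) via R2 from red(a,d), cites(d,c)
round 1: derive conn(a,e) via R2 from red(a,d), cites(d,e)
round 1: derive conn(a,j) via R2 from red(a,d), cites(d,j)
round 1: derive conn(c,d) via R2 from red(c,a), cites(a,d)
round 1: derive conn(g,c) via R2 from red(g,d), cites(d,c)
round 1: derive conn(g,e) via R2 from red(g,d), cites(d,e)
round 1: derive conn(g,g) via R2 from red(g,d), cites(d,g)
round 1: derive conn(g,j) via R2 from red(g,d), cites(d,j)
round 1: derive conn(j,d) via R2 from red(j,a), cites(a,d)
round 2: derive conn(a,f) via R1 from conn(a,c), cites(c,f)
round 2: derive conn(c,c) via R1 from conn(c,d), cites(d,c)
round 2: derive conn(c,e) via R1 from conn(c,d), cites(d,e)
round 2: derive conn(c,j) via R1 from conn(c,d), cites(d,j)
round 2: derive conn(g,f) via R1 from conn(g,c), cites(c,f)
round 2: derive conn(j,c) via R1 from conn(j,d), cites(d,c)
round 2: derive conn(j,e) via R1 from conn(j,d), cites(d,e)
round 2: derive conn(j,j) via R1 from conn(j,d), cites(d,j)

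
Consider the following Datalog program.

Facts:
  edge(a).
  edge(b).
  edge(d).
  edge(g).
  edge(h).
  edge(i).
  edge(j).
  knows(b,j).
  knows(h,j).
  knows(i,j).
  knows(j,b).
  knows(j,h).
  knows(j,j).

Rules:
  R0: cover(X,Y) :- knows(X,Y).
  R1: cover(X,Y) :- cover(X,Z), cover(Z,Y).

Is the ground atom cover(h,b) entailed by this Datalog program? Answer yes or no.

round 1: derive cover(b,j) via R0 from knows(b,j)
round 1: derive cover(h,j) via R0 from knows(h,j)
round 1: derive cover(i,j) via R0 from knows(i,j)
round 1: derive cover(j,b) via R0 from knows(j,b)
round 1: derive cover(j,h) via R0 from knows(j,h)
round 1: derive cover(j,j) via R0 from knows(j,j)
round 2: derive cover(b,b) via R1 from cover(b,j), cover(j,b)
round 2: derive cover(b,h) via R1 from cover(b,j), cover(j,h)
round 2: derive cover(h,b) via R1 from cover(h,j), cover(j,b)
round 2: derive cover(h,h) via R1 from cover(h,j), cover(j,h)
round 2: derive cover(i,b) via R1 from cover(i,j), cover(j,b)
round 2: derive cover(i,h) via R1 from cover(i,j), cover(j,h)

yes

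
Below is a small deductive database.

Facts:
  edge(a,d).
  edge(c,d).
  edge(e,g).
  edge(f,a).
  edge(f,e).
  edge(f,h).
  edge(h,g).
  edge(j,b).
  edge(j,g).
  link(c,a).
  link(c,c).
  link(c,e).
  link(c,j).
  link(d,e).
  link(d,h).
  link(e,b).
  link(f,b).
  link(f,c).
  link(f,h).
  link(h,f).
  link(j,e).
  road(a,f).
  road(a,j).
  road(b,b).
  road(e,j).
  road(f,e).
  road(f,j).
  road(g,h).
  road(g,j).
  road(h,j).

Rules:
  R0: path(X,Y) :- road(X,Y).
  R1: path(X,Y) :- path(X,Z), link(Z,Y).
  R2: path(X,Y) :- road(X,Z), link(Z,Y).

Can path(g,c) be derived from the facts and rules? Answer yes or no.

round 1: derive path(a,f) via R0 from road(a,f)
round 1: derive path(a,j) via R0 from road(a,j)
round 1: derive path(b,b) via R0 from road(b,b)
round 1: derive path(e,j) via R0 from road(e,j)
round 1: derive path(f,e) via R0 from road(f,e)
round 1: derive path(f,j) via R0 from road(f,j)
round 1: derive path(g,h) via R0 from road(g,h)
round 1: derive path(g,j) via R0 from road(g,j)
round 1: derive path(h,j) via R0 from road(h,j)
round 1: derive path(a,b) via R2 from road(a,f), link(f,b)
round 1: derive path(a,c) via R2 from road(a,f), link(f,c)
round 1: derive path(a,e) via R2 from road(a,j), link(j,e)
round 1: derive path(a,h) via R2 from road(a,f), link(f,h)
round 1: derive path(e,e) via R2 from road(e,j), link(j,e)
round 1: derive path(f,b) via R2 from road(f,e), link(e,b)
round 1: derive path(g,e) via R2 from road(g,j), link(j,e)
round 1: derive path(g,f) via R2 from road(g,h), link(h,f)
round 1: derive path(h,e) via R2 from road(h,j), link(j,e)
round 2: derive path(a,a) via R1 from path(a,c), link(c,a)
round 2: derive path(e,b) via R1 from path(e,e), link(e,b)
round 2: derive path(g,b) via R1 from path(g,e), link(e,b)
round 2: derive path(g,c) via R1 from path(g,f), link(f,c)
round 2: derive path(h,b) via R1 from path(h,e), link(e,b)
round 3: derive path(g,a) via R1 from path(g,c), link(c,a)

yes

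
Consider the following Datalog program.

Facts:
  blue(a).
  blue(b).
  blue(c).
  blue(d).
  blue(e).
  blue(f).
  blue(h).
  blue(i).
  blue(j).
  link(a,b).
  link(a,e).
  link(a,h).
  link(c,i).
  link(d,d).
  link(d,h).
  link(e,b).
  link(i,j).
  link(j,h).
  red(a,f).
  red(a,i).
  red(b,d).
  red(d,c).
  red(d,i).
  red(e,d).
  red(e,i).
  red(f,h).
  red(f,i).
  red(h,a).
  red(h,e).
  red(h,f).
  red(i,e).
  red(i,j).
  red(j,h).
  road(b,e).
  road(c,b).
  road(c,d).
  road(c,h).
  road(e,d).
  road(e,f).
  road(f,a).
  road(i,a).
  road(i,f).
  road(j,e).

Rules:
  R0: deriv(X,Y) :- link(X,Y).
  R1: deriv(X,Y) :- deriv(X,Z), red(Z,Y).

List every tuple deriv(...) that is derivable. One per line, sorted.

deriv(a,a)
deriv(a,b)
deriv(a,c)
deriv(a,d)
deriv(a,e)
deriv(a,f)
deriv(a,h)
deriv(a,i)
deriv(a,j)
deriv(c,a)
deriv(c,c)
deriv(c,d)
deriv(c,e)
deriv(c,f)
deriv(c,h)
deriv(c,i)
deriv(c,j)
deriv(d,a)
deriv(d,c)
deriv(d,d)
deriv(d,e)
deriv(d,f)
deriv(d,h)
deriv(d,i)
deriv(d,j)
deriv(e,a)
deriv(e,b)
deriv(e,c)
deriv(e,d)
deriv(e,e)
deriv(e,f)
deriv(e,h)
deriv(e,i)
deriv(e,j)
deriv(i,a)
deriv(i,c)
deriv(i,d)
deriv(i,e)
deriv(i,f)
deriv(i,h)
deriv(i,i)
deriv(i,j)
deriv(j,a)
deriv(j,c)
deriv(j,d)
deriv(j,e)
deriv(j,f)
deriv(j,h)
deriv(j,i)
deriv(j,j)

round 1: derive deriv(a,b) via R0 from link(a,b)
round 1: derive deriv(a,e) via R0 from link(a,e)
round 1: derive deriv(a,h) via R0 from link(a,h)
round 1: derive deriv(c,i) via R0 from link(c,i)
round 1: derive deriv(d,d) via R0 from link(d,d)
round 1: derive deriv(d,h) via R0 from link(d,h)
round 1: derive deriv(e,b) via R0 from link(e,b)
round 1: derive deriv(i,j) via R0 from link(i,j)
round 1: derive deriv(j,h) via R0 from link(j,h)
round 2: derive deriv(a,a) via R1 from deriv(a,h), red(h,a)
round 2: derive deriv(a,d) via R1 from deriv(a,b), red(b,d)
round 2: derive deriv(a,f) via R1 from deriv(a,h), red(h,f)
round 2: derive deriv(a,i) via R1 from deriv(a,e), red(e,i)
round 2: derive deriv(c,e) via R1 from deriv(c,i), red(i,e)
round 2: derive deriv(c,j) via R1 from deriv(c,i), red(i,j)
round 2: derive deriv(d,a) via R1 from deriv(d,h), red(h,a)
round 2: derive deriv(d,c) via R1 from deriv(d,d), red(d,c)
round 2: derive deriv(d,e) via R1 from deriv(d,h), red(h,e)
round 2: derive deriv(d,f) via R1 from deriv(d,h), red(h,f)
round 2: derive deriv(d,i) via R1 from deriv(d,d), red(d,i)
round 2: derive deriv(e,d) via R1 from deriv(e,b), red(b,d)
round 2: derive deriv(i,h) via R1 from deriv(i,j), red(j,h)
round 2: derive deriv(j,a) via R1 from deriv(j,h), red(h,a)
round 2: derive deriv(j,e) via R1 from deriv(j,h), red(h,e)
round 2: derive deriv(j,f) via R1 from deriv(j,h), red(h,f)
round 3: derive deriv(a,c) via R1 from deriv(a,d), red(d,c)
round 3: derive deriv(a,j) via R1 from deriv(a,i), red(i,j)
round 3: derive deriv(c,d) via R1 from deriv(c,e), red(e,d)
round 3: derive deriv(c,h) via R1 from deriv(c,j), red(j,h)
round 3: derive deriv(d,j) via R1 from deriv(d,i), red(i,j)
round 3: derive deriv(e,c) via R1 from deriv(e,d), red(d,c)
round 3: derive deriv(e,i) via R1 from deriv(e,d), red(d,i)
round 3: derive deriv(i,a) via R1 from deriv(i,h), red(h,a)
round 3: derive deriv(i,e) via R1 from deriv(i,h), red(h,e)
round 3: derive deriv(i,f) via R1 from deriv(i,h), red(h,f)
round 3: derive deriv(j,d) via R1 from deriv(j,e), red(e,d)
round 3: derive deriv(j,i) via R1 from deriv(j,a), red(a,i)
round 4: derive deriv(c,a) via R1 from deriv(c,h), red(h,a)
round 4: derive deriv(c,c) via R1 from deriv(c,d), red(d,c)
round 4: derive deriv(c,f) via R1 from deriv(c,h), red(h,f)
round 4: derive deriv(e,e) via R1 from deriv(e,i), red(i,e)
round 4: derive deriv(e,j) via R1 from deriv(e,i), red(i,j)
round 4: derive deriv(i,d) via R1 from deriv(i,e), red(e,d)
round 4: derive deriv(i,i) via R1 from deriv(i,a), red(a,i)
round 4: derive deriv(j,c) via R1 from deriv(j,d), red(d,c)
round 4: derive deriv(j,j) via R1 from deriv(j,i), red(i,j)
round 5: derive deriv(e,h) via R1 from deriv(e,j), red(j,h)
round 5: derive deriv(i,c) via R1 from deriv(i,d), red(d,c)
round 6: derive deriv(e,a) via R1 from deriv(e,h), red(h,a)
round 6: derive deriv(e,f) via R1 from deriv(e,h), red(h,f)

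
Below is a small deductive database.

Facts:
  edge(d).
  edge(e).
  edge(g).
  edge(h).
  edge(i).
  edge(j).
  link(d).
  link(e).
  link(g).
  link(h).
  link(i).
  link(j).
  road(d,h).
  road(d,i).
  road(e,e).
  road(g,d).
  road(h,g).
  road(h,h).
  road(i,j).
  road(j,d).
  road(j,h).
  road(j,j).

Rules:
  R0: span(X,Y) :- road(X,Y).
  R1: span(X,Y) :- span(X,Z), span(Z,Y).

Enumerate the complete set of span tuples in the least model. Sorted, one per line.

round 1: derive span(d,h) via R0 from road(d,h)
round 1: derive span(d,i) via R0 from road(d,i)
round 1: derive span(e,e) via R0 from road(e,e)
round 1: derive span(g,d) via R0 from road(g,d)
round 1: derive span(h,g) via R0 from road(h,g)
round 1: derive span(h,h) via R0 from road(h,h)
round 1: derive span(i,j) via R0 from road(i,j)
round 1: derive span(j,d) via R0 from road(j,d)
round 1: derive span(j,h) via R0 from road(j,h)
round 1: derive span(j,j) via R0 from road(j,j)
round 2: derive span(d,g) via R1 from span(d,h), span(h,g)
round 2: derive span(d,j) via R1 from span(d,i), span(i,j)
round 2: derive span(g,h) via R1 from span(g,d), span(d,h)
round 2: derive span(g,i) via R1 from span(g,d), span(d,i)
round 2: derive span(h,d) via R1 from span(h,g), span(g,d)
round 2: derive span(i,d) via R1 from span(i,j), span(j,d)
round 2: derive span(i,h) via R1 from span(i,j), span(j,h)
round 2: derive span(j,g) via R1 from span(j,h), span(h,g)
round 2: derive span(j,i) via R1 from span(j,d), span(d,i)
round 3: derive span(d,d) via R1 from span(d,g), span(g,d)
round 3: derive span(g,g) via R1 from span(g,d), span(d,g)
round 3: derive span(g,j) via R1 from span(g,d), span(d,j)
round 3: derive span(h,i) via R1 from span(h,d), span(d,i)
round 3: derive span(h,j) via R1 from span(h,d), span(d,j)
round 3: derive span(i,g) via R1 from span(i,d), span(d,g)
round 3: derive span(i,i) via R1 from span(i,d), span(d,i)

span(d,d)
span(d,g)
span(d,h)
span(d,i)
span(d,j)
span(e,e)
span(g,d)
span(g,g)
span(g,h)
span(g,i)
span(g,j)
span(h,d)
span(h,g)
span(h,h)
span(h,i)
span(h,j)
span(i,d)
span(i,g)
span(i,h)
span(i,i)
span(i,j)
span(j,d)
span(j,g)
span(j,h)
span(j,i)
span(j,j)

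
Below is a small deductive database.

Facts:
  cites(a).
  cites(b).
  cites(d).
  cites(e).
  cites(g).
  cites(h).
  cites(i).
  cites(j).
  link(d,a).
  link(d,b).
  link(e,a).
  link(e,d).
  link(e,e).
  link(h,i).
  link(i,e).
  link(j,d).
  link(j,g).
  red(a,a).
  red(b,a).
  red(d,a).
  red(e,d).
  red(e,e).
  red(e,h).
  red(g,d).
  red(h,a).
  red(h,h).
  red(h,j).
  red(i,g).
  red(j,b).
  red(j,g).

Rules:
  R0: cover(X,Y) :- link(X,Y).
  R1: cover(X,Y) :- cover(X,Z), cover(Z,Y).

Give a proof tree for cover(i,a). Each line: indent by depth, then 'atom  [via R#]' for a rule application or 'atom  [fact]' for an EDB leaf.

cover(i,a)  [via R1]
  cover(i,e)  [via R0]
    link(i,e)  [fact]
  cover(e,a)  [via R0]
    link(e,a)  [fact]

round 1: derive cover(d,a) via R0 from link(d,a)
round 1: derive cover(d,b) via R0 from link(d,b)
round 1: derive cover(e,a) via R0 from link(e,a)
round 1: derive cover(e,d) via R0 from link(e,d)
round 1: derive cover(e,e) via R0 from link(e,e)
round 1: derive cover(h,i) via R0 from link(h,i)
round 1: derive cover(i,e) via R0 from link(i,e)
round 1: derive cover(j,d) via R0 from link(j,d)
round 1: derive cover(j,g) via R0 from link(j,g)
round 2: derive cover(e,b) via R1 from cover(e,d), cover(d,b)
round 2: derive cover(h,e) via R1 from cover(h,i), cover(i,e)
round 2: derive cover(i,a) via R1 from cover(i,e), cover(e,a)
round 2: derive cover(i,d) via R1 from cover(i,e), cover(e,d)
round 2: derive cover(j,a) via R1 from cover(j,d), cover(d,a)
round 2: derive cover(j,b) via R1 from cover(j,d), cover(d,b)
round 3: derive cover(h,a) via R1 from cover(h,e), cover(e,a)
round 3: derive cover(h,b) via R1 from cover(h,e), cover(e,b)
round 3: derive cover(h,d) via R1 from cover(h,e), cover(e,d)
round 3: derive cover(i,b) via R1 from cover(i,d), cover(d,b)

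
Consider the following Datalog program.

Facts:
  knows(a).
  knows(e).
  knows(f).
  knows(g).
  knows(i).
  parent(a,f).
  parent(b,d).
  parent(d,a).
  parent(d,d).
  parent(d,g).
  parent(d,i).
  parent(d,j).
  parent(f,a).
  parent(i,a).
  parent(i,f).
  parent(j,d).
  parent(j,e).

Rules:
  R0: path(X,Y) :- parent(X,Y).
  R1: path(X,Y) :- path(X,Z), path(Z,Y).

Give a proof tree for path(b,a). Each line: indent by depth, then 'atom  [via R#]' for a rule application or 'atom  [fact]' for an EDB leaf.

round 1: derive path(a,f) via R0 from parent(a,f)
round 1: derive path(b,d) via R0 from parent(b,d)
round 1: derive path(d,a) via R0 from parent(d,a)
round 1: derive path(d,d) via R0 from parent(d,d)
round 1: derive path(d,g) via R0 from parent(d,g)
round 1: derive path(d,i) via R0 from parent(d,i)
round 1: derive path(d,j) via R0 from parent(d,j)
round 1: derive path(f,a) via R0 from parent(f,a)
round 1: derive path(i,a) via R0 from parent(i,a)
round 1: derive path(i,f) via R0 from parent(i,f)
round 1: derive path(j,d) via R0 from parent(j,d)
round 1: derive path(j,e) via R0 from parent(j,e)
round 2: derive path(a,a) via R1 from path(a,f), path(f,a)
round 2: derive path(b,a) via R1 from path(b,d), path(d,a)
round 2: derive path(b,g) via R1 from path(b,d), path(d,g)
round 2: derive path(b,i) via R1 from path(b,d), path(d,i)
round 2: derive path(b,j) via R1 from path(b,d), path(d,j)
round 2: derive path(d,e) via R1 from path(d,j), path(j,e)
round 2: derive path(d,f) via R1 from path(d,a), path(a,f)
round 2: derive path(f,f) via R1 from path(f,a), path(a,f)
round 2: derive path(j,a) via R1 from path(j,d), path(d,a)
round 2: derive path(j,g) via R1 from path(j,d), path(d,g)
round 2: derive path(j,i) via R1 from path(j,d), path(d,i)
round 2: derive path(j,j) via R1 from path(j,d), path(d,j)
round 3: derive path(b,e) via R1 from path(b,d), path(d,e)
round 3: derive path(b,f) via R1 from path(b,a), path(a,f)
round 3: derive path(j,f) via R1 from path(j,a), path(a,f)

path(b,a)  [via R1]
  path(b,d)  [via R0]
    parent(b,d)  [fact]
  path(d,a)  [via R0]
    parent(d,a)  [fact]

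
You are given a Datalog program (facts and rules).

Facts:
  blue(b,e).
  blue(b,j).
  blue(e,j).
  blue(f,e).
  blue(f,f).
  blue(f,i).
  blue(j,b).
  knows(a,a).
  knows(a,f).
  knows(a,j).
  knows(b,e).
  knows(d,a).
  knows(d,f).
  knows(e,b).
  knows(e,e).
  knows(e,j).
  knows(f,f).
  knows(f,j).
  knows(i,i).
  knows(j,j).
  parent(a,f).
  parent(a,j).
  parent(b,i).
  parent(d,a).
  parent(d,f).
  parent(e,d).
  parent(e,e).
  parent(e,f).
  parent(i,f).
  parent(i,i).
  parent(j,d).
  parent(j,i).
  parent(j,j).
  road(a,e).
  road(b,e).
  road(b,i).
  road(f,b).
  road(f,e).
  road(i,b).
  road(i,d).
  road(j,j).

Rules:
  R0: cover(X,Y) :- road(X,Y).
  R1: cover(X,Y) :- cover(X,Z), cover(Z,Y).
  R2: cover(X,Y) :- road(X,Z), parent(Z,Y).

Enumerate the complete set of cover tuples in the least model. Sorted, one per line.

round 1: derive cover(a,e) via R0 from road(a,e)
round 1: derive cover(b,e) via R0 from road(b,e)
round 1: derive cover(b,i) via R0 from road(b,i)
round 1: derive cover(f,b) via R0 from road(f,b)
round 1: derive cover(f,e) via R0 from road(f,e)
round 1: derive cover(i,b) via R0 from road(i,b)
round 1: derive cover(i,d) via R0 from road(i,d)
round 1: derive cover(j,j) via R0 from road(j,j)
round 1: derive cover(a,d) via R2 from road(a,e), parent(e,d)
round 1: derive cover(a,f) via R2 from road(a,e), parent(e,f)
round 1: derive cover(b,d) via R2 from road(b,e), parent(e,d)
round 1: derive cover(b,f) via R2 from road(b,e), parent(e,f)
round 1: derive cover(f,d) via R2 from road(f,e), parent(e,d)
round 1: derive cover(f,f) via R2 from road(f,e), parent(e,f)
round 1: derive cover(f,i) via R2 from road(f,b), parent(b,i)
round 1: derive cover(i,a) via R2 from road(i,d), parent(d,a)
round 1: derive cover(i,f) via R2 from road(i,d), parent(d,f)
round 1: derive cover(i,i) via R2 from road(i,b), parent(b,i)
round 1: derive cover(j,d) via R2 from road(j,j), parent(j,d)
round 1: derive cover(j,i) via R2 from road(j,j), parent(j,i)
round 2: derive cover(a,b) via R1 from cover(a,f), cover(f,b)
round 2: derive cover(a,i) via R1 from cover(a,f), cover(f,i)
round 2: derive cover(b,a) via R1 from cover(b,i), cover(i,a)
round 2: derive cover(b,b) via R1 from cover(b,f), cover(f,b)
round 2: derive cover(f,a) via R1 from cover(f,i), cover(i,a)
round 2: derive cover(i,e) via R1 from cover(i,a), cover(a,e)
round 2: derive cover(j,a) via R1 from cover(j,i), cover(i,a)
round 2: derive cover(j,b) via R1 from cover(j,i), cover(i,b)
round 2: derive cover(j,f) via R1 from cover(j,i), cover(i,f)
round 3: derive cover(a,a) via R1 from cover(a,b), cover(b,a)
round 3: derive cover(j,e) via R1 from cover(j,a), cover(a,e)

cover(a,a)
cover(a,b)
cover(a,d)
cover(a,e)
cover(a,f)
cover(a,i)
cover(b,a)
cover(b,b)
cover(b,d)
cover(b,e)
cover(b,f)
cover(b,i)
cover(f,a)
cover(f,b)
cover(f,d)
cover(f,e)
cover(f,f)
cover(f,i)
cover(i,a)
cover(i,b)
cover(i,d)
cover(i,e)
cover(i,f)
cover(i,i)
cover(j,a)
cover(j,b)
cover(j,d)
cover(j,e)
cover(j,f)
cover(j,i)
cover(j,j)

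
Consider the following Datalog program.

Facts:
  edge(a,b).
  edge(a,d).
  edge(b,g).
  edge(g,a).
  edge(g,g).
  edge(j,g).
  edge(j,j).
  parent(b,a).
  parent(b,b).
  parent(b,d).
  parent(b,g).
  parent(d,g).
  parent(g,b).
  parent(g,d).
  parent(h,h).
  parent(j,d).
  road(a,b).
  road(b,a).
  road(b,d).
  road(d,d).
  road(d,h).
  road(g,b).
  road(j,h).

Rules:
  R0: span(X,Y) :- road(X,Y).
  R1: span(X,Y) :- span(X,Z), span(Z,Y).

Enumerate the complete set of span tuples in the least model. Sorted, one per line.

span(a,a)
span(a,b)
span(a,d)
span(a,h)
span(b,a)
span(b,b)
span(b,d)
span(b,h)
span(d,d)
span(d,h)
span(g,a)
span(g,b)
span(g,d)
span(g,h)
span(j,h)

round 1: derive span(a,b) via R0 from road(a,b)
round 1: derive span(b,a) via R0 from road(b,a)
round 1: derive span(b,d) via R0 from road(b,d)
round 1: derive span(d,d) via R0 from road(d,d)
round 1: derive span(d,h) via R0 from road(d,h)
round 1: derive span(g,b) via R0 from road(g,b)
round 1: derive span(j,h) via R0 from road(j,h)
round 2: derive span(a,a) via R1 from span(a,b), span(b,a)
round 2: derive span(a,d) via R1 from span(a,b), span(b,d)
round 2: derive span(b,b) via R1 from span(b,a), span(a,b)
round 2: derive span(b,h) via R1 from span(b,d), span(d,h)
round 2: derive span(g,a) via R1 from span(g,b), span(b,a)
round 2: derive span(g,d) via R1 from span(g,b), span(b,d)
round 3: derive span(a,h) via R1 from span(a,b), span(b,h)
round 3: derive span(g,h) via R1 from span(g,b), span(b,h)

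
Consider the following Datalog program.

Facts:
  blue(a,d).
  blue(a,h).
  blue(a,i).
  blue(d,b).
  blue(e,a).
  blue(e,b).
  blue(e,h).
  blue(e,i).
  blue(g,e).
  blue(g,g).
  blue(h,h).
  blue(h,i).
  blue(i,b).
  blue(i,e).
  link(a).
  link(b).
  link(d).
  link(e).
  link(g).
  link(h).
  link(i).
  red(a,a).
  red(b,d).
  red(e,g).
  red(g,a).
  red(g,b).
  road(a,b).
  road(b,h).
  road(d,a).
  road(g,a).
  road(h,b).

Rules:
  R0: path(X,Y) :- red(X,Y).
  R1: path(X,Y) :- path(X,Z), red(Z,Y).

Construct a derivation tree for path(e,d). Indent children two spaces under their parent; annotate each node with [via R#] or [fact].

path(e,d)  [via R1]
  path(e,b)  [via R1]
    path(e,g)  [via R0]
      red(e,g)  [fact]
    red(g,b)  [fact]
  red(b,d)  [fact]

round 1: derive path(a,a) via R0 from red(a,a)
round 1: derive path(b,d) via R0 from red(b,d)
round 1: derive path(e,g) via R0 from red(e,g)
round 1: derive path(g,a) via R0 from red(g,a)
round 1: derive path(g,b) via R0 from red(g,b)
round 2: derive path(e,a) via R1 from path(e,g), red(g,a)
round 2: derive path(e,b) via R1 from path(e,g), red(g,b)
round 2: derive path(g,d) via R1 from path(g,b), red(b,d)
round 3: derive path(e,d) via R1 from path(e,b), red(b,d)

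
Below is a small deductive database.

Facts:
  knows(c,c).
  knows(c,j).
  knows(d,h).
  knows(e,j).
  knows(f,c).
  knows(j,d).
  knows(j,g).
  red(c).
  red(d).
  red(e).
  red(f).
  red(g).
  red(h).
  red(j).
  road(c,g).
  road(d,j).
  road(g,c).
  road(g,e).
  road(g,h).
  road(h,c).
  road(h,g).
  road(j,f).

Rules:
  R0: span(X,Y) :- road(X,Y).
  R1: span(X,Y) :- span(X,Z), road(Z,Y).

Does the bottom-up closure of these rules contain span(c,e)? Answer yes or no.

round 1: derive span(c,g) via R0 from road(c,g)
round 1: derive span(d,j) via R0 from road(d,j)
round 1: derive span(g,c) via R0 from road(g,c)
round 1: derive span(g,e) via R0 from road(g,e)
round 1: derive span(g,h) via R0 from road(g,h)
round 1: derive span(h,c) via R0 from road(h,c)
round 1: derive span(h,g) via R0 from road(h,g)
round 1: derive span(j,f) via R0 from road(j,f)
round 2: derive span(c,c) via R1 from span(c,g), road(g,c)
round 2: derive span(c,e) via R1 from span(c,g), road(g,e)
round 2: derive span(c,h) via R1 from span(c,g), road(g,h)
round 2: derive span(d,f) via R1 from span(d,j), road(j,f)
round 2: derive span(g,g) via R1 from span(g,c), road(c,g)
round 2: derive span(h,e) via R1 from span(h,g), road(g,e)
round 2: derive span(h,h) via R1 from span(h,g), road(g,h)

yes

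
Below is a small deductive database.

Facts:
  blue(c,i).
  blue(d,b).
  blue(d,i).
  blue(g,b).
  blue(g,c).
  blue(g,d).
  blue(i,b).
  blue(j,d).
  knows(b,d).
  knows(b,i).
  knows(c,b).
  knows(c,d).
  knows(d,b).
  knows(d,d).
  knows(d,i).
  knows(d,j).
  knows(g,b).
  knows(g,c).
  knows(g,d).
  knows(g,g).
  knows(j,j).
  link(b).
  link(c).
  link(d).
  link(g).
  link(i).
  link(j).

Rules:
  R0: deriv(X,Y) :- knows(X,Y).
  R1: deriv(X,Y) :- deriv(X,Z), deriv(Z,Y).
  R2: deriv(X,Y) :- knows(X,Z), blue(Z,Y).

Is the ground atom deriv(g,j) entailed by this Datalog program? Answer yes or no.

yes

round 1: derive deriv(b,d) via R0 from knows(b,d)
round 1: derive deriv(b,i) via R0 from knows(b,i)
round 1: derive deriv(c,b) via R0 from knows(c,b)
round 1: derive deriv(c,d) via R0 from knows(c,d)
round 1: derive deriv(d,b) via R0 from knows(d,b)
round 1: derive deriv(d,d) via R0 from knows(d,d)
round 1: derive deriv(d,i) via R0 from knows(d,i)
round 1: derive deriv(d,j) via R0 from knows(d,j)
round 1: derive deriv(g,b) via R0 from knows(g,b)
round 1: derive deriv(g,c) via R0 from knows(g,c)
round 1: derive deriv(g,d) via R0 from knows(g,d)
round 1: derive deriv(g,g) via R0 from knows(g,g)
round 1: derive deriv(j,j) via R0 from knows(j,j)
round 1: derive deriv(b,b) via R2 from knows(b,d), blue(d,b)
round 1: derive deriv(c,i) via R2 from knows(c,d), blue(d,i)
round 1: derive deriv(g,i) via R2 from knows(g,c), blue(c,i)
round 1: derive deriv(j,d) via R2 from knows(j,j), blue(j,d)
round 2: derive deriv(b,j) via R1 from deriv(b,d), deriv(d,j)
round 2: derive deriv(c,j) via R1 from deriv(c,d), deriv(d,j)
round 2: derive deriv(g,j) via R1 from deriv(g,d), deriv(d,j)
round 2: derive deriv(j,b) via R1 from deriv(j,d), deriv(d,b)
round 2: derive deriv(j,i) via R1 from deriv(j,d), deriv(d,i)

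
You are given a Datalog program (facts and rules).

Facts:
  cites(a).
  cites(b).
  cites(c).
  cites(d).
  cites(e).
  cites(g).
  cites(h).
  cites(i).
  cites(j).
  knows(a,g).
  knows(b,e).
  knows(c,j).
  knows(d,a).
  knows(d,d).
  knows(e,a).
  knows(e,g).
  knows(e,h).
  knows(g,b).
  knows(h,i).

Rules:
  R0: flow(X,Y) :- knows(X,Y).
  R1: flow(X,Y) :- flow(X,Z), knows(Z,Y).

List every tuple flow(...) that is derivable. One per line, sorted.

flow(a,a)
flow(a,b)
flow(a,e)
flow(a,g)
flow(a,h)
flow(a,i)
flow(b,a)
flow(b,b)
flow(b,e)
flow(b,g)
flow(b,h)
flow(b,i)
flow(c,j)
flow(d,a)
flow(d,b)
flow(d,d)
flow(d,e)
flow(d,g)
flow(d,h)
flow(d,i)
flow(e,a)
flow(e,b)
flow(e,e)
flow(e,g)
flow(e,h)
flow(e,i)
flow(g,a)
flow(g,b)
flow(g,e)
flow(g,g)
flow(g,h)
flow(g,i)
flow(h,i)

round 1: derive flow(a,g) via R0 from knows(a,g)
round 1: derive flow(b,e) via R0 from knows(b,e)
round 1: derive flow(c,j) via R0 from knows(c,j)
round 1: derive flow(d,a) via R0 from knows(d,a)
round 1: derive flow(d,d) via R0 from knows(d,d)
round 1: derive flow(e,a) via R0 from knows(e,a)
round 1: derive flow(e,g) via R0 from knows(e,g)
round 1: derive flow(e,h) via R0 from knows(e,h)
round 1: derive flow(g,b) via R0 from knows(g,b)
round 1: derive flow(h,i) via R0 from knows(h,i)
round 2: derive flow(a,b) via R1 from flow(a,g), knows(g,b)
round 2: derive flow(b,a) via R1 from flow(b,e), knows(e,a)
round 2: derive flow(b,g) via R1 from flow(b,e), knows(e,g)
round 2: derive flow(b,h) via R1 from flow(b,e), knows(e,h)
round 2: derive flow(d,g) via R1 from flow(d,a), knows(a,g)
round 2: derive flow(e,b) via R1 from flow(e,g), knows(g,b)
round 2: derive flow(e,i) via R1 from flow(e,h), knows(h,i)
round 2: derive flow(g,e) via R1 from flow(g,b), knows(b,e)
round 3: derive flow(a,e) via R1 from flow(a,b), knows(b,e)
round 3: derive flow(b,b) via R1 from flow(b,g), knows(g,b)
round 3: derive flow(b,i) via R1 from flow(b,h), knows(h,i)
round 3: derive flow(d,b) via R1 from flow(d,g), knows(g,b)
round 3: derive flow(e,e) via R1 from flow(e,b), knows(b,e)
round 3: derive flow(g,a) via R1 from flow(g,e), knows(e,a)
round 3: derive flow(g,g) via R1 from flow(g,e), knows(e,g)
round 3: derive flow(g,h) via R1 from flow(g,e), knows(e,h)
round 4: derive flow(a,a) via R1 from flow(a,e), knows(e,a)
round 4: derive flow(a,h) via R1 from flow(a,e), knows(e,h)
round 4: derive flow(d,e) via R1 from flow(d,b), knows(b,e)
round 4: derive flow(g,i) via R1 from flow(g,h), knows(h,i)
round 5: derive flow(a,i) via R1 from flow(a,h), knows(h,i)
round 5: derive flow(d,h) via R1 from flow(d,e), knows(e,h)
round 6: derive flow(d,i) via R1 from flow(d,h), knows(h,i)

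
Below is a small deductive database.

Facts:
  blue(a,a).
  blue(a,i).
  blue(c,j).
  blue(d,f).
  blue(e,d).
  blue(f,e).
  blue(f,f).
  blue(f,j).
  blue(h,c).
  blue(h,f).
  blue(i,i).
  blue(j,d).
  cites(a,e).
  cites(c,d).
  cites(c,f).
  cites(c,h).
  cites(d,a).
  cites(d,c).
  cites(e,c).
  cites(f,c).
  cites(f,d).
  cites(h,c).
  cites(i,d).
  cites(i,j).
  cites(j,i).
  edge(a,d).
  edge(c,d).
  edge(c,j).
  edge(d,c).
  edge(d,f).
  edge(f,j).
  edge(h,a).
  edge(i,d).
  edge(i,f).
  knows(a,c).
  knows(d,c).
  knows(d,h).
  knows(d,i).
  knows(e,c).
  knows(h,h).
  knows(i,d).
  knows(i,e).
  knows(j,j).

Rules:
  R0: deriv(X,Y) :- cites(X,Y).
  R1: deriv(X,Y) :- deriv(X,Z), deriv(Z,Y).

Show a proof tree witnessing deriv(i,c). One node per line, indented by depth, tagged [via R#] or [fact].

deriv(i,c)  [via R1]
  deriv(i,d)  [via R0]
    cites(i,d)  [fact]
  deriv(d,c)  [via R0]
    cites(d,c)  [fact]

round 1: derive deriv(a,e) via R0 from cites(a,e)
round 1: derive deriv(c,d) via R0 from cites(c,d)
round 1: derive deriv(c,f) via R0 from cites(c,f)
round 1: derive deriv(c,h) via R0 from cites(c,h)
round 1: derive deriv(d,a) via R0 from cites(d,a)
round 1: derive deriv(d,c) via R0 from cites(d,c)
round 1: derive deriv(e,c) via R0 from cites(e,c)
round 1: derive deriv(f,c) via R0 from cites(f,c)
round 1: derive deriv(f,d) via R0 from cites(f,d)
round 1: derive deriv(h,c) via R0 from cites(h,c)
round 1: derive deriv(i,d) via R0 from cites(i,d)
round 1: derive deriv(i,j) via R0 from cites(i,j)
round 1: derive deriv(j,i) via R0 from cites(j,i)
round 2: derive deriv(a,c) via R1 from deriv(a,e), deriv(e,c)
round 2: derive deriv(c,a) via R1 from deriv(c,d), deriv(d,a)
round 2: derive deriv(c,c) via R1 from deriv(c,d), deriv(d,c)
round 2: derive deriv(d,d) via R1 from deriv(d,c), deriv(c,d)
round 2: derive deriv(d,e) via R1 from deriv(d,a), deriv(a,e)
round 2: derive deriv(d,f) via R1 from deriv(d,c), deriv(c,f)
round 2: derive deriv(d,h) via R1 from deriv(d,c), deriv(c,h)
round 2: derive deriv(e,d) via R1 from deriv(e,c), deriv(c,d)
round 2: derive deriv(e,f) via R1 from deriv(e,c), deriv(c,f)
round 2: derive deriv(e,h) via R1 from deriv(e,c), deriv(c,h)
round 2: derive deriv(f,a) via R1 from deriv(f,d), deriv(d,a)
round 2: derive deriv(f,f) via R1 from deriv(f,c), deriv(c,f)
round 2: derive deriv(f,h) via R1 from deriv(f,c), deriv(c,h)
round 2: derive deriv(h,d) via R1 from deriv(h,c), deriv(c,d)
round 2: derive deriv(h,f) via R1 from deriv(h,c), deriv(c,f)
round 2: derive deriv(h,h) via R1 from deriv(h,c), deriv(c,h)
round 2: derive deriv(i,a) via R1 from deriv(i,d), deriv(d,a)
round 2: derive deriv(i,c) via R1 from deriv(i,d), deriv(d,c)
round 2: derive deriv(i,i) via R1 from deriv(i,j), deriv(j,i)
round 2: derive deriv(j,d) via R1 from deriv(j,i), deriv(i,d)
round 2: derive deriv(j,j) via R1 from deriv(j,i), deriv(i,j)
round 3: derive deriv(a,a) via R1 from deriv(a,c), deriv(c,a)
round 3: derive deriv(a,d) via R1 from deriv(a,c), deriv(c,d)
round 3: derive deriv(a,f) via R1 from deriv(a,c), deriv(c,f)
round 3: derive deriv(a,h) via R1 from deriv(a,c), deriv(c,h)
round 3: derive deriv(c,e) via R1 from deriv(c,a), deriv(a,e)
round 3: derive deriv(e,a) via R1 from deriv(e,c), deriv(c,a)
round 3: derive deriv(e,e) via R1 from deriv(e,d), deriv(d,e)
round 3: derive deriv(f,e) via R1 from deriv(f,a), deriv(a,e)
round 3: derive deriv(h,a) via R1 from deriv(h,c), deriv(c,a)
round 3: derive deriv(h,e) via R1 from deriv(h,d), deriv(d,e)
round 3: derive deriv(i,e) via R1 from deriv(i,a), deriv(a,e)
round 3: derive deriv(i,f) via R1 from deriv(i,c), deriv(c,f)
round 3: derive deriv(i,h) via R1 from deriv(i,c), deriv(c,h)
round 3: derive deriv(j,a) via R1 from deriv(j,d), deriv(d,a)
round 3: derive deriv(j,c) via R1 from deriv(j,d), deriv(d,c)
round 3: derive deriv(j,e) via R1 from deriv(j,d), deriv(d,e)
round 3: derive deriv(j,f) via R1 from deriv(j,d), deriv(d,f)
round 3: derive deriv(j,h) via R1 from deriv(j,d), deriv(d,h)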